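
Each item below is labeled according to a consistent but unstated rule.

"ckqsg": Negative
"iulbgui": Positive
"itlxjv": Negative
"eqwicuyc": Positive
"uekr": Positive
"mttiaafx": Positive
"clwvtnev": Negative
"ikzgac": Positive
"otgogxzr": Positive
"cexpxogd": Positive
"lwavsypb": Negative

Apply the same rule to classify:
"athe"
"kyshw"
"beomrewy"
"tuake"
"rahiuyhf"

A rule that fits every label: has ≥ 2 vowels — true of each 'Positive' example, false of each 'Negative' one.
"athe": Positive (2 vowels).
"kyshw": Negative (0 vowels).
"beomrewy": Positive (3 vowels).
"tuake": Positive (3 vowels).
"rahiuyhf": Positive (3 vowels).

Positive, Negative, Positive, Positive, Positive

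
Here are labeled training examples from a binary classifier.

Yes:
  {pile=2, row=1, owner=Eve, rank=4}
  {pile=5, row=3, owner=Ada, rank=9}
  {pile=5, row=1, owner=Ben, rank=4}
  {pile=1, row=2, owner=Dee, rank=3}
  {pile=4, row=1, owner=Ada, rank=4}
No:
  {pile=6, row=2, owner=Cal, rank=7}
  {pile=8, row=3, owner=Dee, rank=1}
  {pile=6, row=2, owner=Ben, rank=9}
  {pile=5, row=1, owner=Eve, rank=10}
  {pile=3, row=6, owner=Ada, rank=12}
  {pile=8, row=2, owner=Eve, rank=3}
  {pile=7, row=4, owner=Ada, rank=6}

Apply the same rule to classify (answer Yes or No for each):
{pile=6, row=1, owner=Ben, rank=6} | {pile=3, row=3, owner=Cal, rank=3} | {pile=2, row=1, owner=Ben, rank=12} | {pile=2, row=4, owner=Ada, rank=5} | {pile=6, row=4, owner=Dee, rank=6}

No, Yes, No, Yes, No

'Yes' ⟺ pile ≤ 5 AND rank ≤ 9.
{pile=6, row=1, owner=Ben, rank=6}: pile = 6, rank = 6, does not fit → No. {pile=3, row=3, owner=Cal, rank=3}: pile = 3, rank = 3, passes → Yes. {pile=2, row=1, owner=Ben, rank=12}: pile = 2, rank = 12, does not fit → No. {pile=2, row=4, owner=Ada, rank=5}: pile = 2, rank = 5, passes → Yes. {pile=6, row=4, owner=Dee, rank=6}: pile = 6, rank = 6, does not fit → No.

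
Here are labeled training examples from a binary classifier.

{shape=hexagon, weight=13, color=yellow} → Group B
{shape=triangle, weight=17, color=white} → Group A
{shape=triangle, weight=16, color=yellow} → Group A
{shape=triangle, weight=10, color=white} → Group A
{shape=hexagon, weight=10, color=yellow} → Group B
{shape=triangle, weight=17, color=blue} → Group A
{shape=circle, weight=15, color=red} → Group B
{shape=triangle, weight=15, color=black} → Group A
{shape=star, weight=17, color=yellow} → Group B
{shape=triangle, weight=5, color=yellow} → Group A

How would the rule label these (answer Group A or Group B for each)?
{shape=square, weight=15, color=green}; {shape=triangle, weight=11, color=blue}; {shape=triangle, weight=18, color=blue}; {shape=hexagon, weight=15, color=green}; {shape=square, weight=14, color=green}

Group B, Group A, Group A, Group B, Group B

The distinguishing property — shape is triangle — holds for all the 'Group A' cases and none of the 'Group B' cases.
{shape=square, weight=15, color=green}: Group B (shape is square). {shape=triangle, weight=11, color=blue}: Group A (shape is triangle). {shape=triangle, weight=18, color=blue}: Group A (shape is triangle). {shape=hexagon, weight=15, color=green}: Group B (shape is hexagon). {shape=square, weight=14, color=green}: Group B (shape is square).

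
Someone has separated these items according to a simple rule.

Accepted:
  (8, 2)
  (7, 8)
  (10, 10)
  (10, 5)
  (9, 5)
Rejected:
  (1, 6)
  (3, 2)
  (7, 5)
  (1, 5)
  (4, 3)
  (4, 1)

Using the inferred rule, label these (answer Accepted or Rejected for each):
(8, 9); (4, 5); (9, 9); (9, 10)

Accepted, Rejected, Accepted, Accepted

One predicate separates the groups cleanly: max ≥ 8.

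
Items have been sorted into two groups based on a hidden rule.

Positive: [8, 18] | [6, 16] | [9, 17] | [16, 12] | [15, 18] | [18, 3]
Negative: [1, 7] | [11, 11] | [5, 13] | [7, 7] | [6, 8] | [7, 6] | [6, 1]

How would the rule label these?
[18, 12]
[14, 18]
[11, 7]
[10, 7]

Positive, Positive, Negative, Negative

The pattern is that an item is 'Positive' exactly when: max ≥ 15.
[18, 12]: max 18, satisfies this → Positive.
[14, 18]: max 18, satisfies this → Positive.
[11, 7]: max 11, fails this test → Negative.
[10, 7]: max 10, fails this test → Negative.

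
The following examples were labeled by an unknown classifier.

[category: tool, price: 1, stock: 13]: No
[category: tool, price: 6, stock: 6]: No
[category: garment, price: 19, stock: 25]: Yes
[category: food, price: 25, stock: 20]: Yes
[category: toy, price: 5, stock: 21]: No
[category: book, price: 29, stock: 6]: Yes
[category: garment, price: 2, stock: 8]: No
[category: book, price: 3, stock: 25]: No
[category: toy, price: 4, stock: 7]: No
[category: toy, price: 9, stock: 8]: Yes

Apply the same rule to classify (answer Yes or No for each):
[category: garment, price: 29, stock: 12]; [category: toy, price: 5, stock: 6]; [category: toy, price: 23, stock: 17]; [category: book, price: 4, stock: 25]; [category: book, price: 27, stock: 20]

Every 'Yes' example satisfies: price ≥ 9. None of the 'No' examples do.
Yes: [category: garment, price: 29, stock: 12], since price = 29. No: [category: toy, price: 5, stock: 6], since price = 5. Yes: [category: toy, price: 23, stock: 17], since price = 23. No: [category: book, price: 4, stock: 25], since price = 4. Yes: [category: book, price: 27, stock: 20], since price = 27.

Yes, No, Yes, No, Yes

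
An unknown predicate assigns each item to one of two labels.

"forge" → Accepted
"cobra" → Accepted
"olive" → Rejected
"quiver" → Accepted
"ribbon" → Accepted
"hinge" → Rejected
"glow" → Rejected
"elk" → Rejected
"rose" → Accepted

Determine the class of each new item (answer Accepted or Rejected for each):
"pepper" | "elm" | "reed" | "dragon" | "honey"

Rule: contains 'r'. This holds for each 'Accepted' example and fails for each 'Rejected' one.

Accepted, Rejected, Accepted, Accepted, Rejected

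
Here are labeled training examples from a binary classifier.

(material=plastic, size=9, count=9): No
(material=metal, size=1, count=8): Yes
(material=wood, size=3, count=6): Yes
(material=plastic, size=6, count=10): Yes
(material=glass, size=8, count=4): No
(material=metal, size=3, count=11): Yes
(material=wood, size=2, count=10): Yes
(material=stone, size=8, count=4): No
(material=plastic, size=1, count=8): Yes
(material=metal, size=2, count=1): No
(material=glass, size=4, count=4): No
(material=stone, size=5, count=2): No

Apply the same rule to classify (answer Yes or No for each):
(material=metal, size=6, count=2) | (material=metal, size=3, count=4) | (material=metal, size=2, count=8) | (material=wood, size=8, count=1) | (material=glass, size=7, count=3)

The pattern is that an item is 'Yes' exactly when: size ≤ 6 AND count ≥ 6.
(material=metal, size=6, count=2): size = 6, count = 2 — does not satisfy this, so No.
(material=metal, size=3, count=4): size = 3, count = 4 — does not satisfy this, so No.
(material=metal, size=2, count=8): size = 2, count = 8 — has this property, so Yes.
(material=wood, size=8, count=1): size = 8, count = 1 — does not satisfy this, so No.
(material=glass, size=7, count=3): size = 7, count = 3 — does not satisfy this, so No.

No, No, Yes, No, No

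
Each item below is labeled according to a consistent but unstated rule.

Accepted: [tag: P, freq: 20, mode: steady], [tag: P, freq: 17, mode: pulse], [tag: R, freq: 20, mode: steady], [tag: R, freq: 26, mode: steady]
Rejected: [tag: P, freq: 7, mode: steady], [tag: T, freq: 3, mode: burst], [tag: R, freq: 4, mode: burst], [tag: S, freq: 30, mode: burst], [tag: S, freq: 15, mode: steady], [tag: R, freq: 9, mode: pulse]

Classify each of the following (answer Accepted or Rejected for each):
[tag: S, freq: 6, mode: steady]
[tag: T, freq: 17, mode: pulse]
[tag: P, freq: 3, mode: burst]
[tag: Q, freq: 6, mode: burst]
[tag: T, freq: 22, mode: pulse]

Rejected, Accepted, Rejected, Rejected, Accepted

One predicate separates the groups cleanly: freq ≥ 17 AND freq ≤ 26.
[tag: S, freq: 6, mode: steady] → freq = 6 → Rejected.
[tag: T, freq: 17, mode: pulse] → freq = 17 → Accepted.
[tag: P, freq: 3, mode: burst] → freq = 3 → Rejected.
[tag: Q, freq: 6, mode: burst] → freq = 6 → Rejected.
[tag: T, freq: 22, mode: pulse] → freq = 22 → Accepted.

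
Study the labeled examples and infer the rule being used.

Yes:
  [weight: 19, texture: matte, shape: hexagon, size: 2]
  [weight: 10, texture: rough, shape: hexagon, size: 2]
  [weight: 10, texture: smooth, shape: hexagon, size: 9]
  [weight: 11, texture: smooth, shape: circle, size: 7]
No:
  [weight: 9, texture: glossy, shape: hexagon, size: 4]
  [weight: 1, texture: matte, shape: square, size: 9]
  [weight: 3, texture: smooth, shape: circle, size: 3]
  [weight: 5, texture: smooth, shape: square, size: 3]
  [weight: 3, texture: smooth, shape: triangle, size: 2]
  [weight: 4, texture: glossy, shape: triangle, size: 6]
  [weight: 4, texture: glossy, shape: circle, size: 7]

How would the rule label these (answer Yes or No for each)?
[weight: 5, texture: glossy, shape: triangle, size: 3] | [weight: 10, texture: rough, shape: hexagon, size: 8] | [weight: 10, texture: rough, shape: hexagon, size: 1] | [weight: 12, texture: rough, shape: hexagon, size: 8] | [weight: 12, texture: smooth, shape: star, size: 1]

Rule: weight ≥ 10. This holds for each 'Yes' example and fails for each 'No' one.
[weight: 5, texture: glossy, shape: triangle, size: 3] — weight = 5, hence No. [weight: 10, texture: rough, shape: hexagon, size: 8] — weight = 10, hence Yes. [weight: 10, texture: rough, shape: hexagon, size: 1] — weight = 10, hence Yes. [weight: 12, texture: rough, shape: hexagon, size: 8] — weight = 12, hence Yes. [weight: 12, texture: smooth, shape: star, size: 1] — weight = 12, hence Yes.

No, Yes, Yes, Yes, Yes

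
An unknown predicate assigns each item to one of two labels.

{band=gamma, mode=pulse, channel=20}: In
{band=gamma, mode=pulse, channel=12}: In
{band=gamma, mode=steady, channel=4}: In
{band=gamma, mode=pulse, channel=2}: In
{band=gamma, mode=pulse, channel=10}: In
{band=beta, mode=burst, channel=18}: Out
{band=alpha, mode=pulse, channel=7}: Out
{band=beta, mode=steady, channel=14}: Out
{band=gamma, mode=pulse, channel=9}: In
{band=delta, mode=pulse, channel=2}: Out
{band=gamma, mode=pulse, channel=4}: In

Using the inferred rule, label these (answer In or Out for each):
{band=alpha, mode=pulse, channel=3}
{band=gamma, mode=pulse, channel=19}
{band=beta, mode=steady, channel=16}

Out, In, Out

The classifier is using: band is gamma.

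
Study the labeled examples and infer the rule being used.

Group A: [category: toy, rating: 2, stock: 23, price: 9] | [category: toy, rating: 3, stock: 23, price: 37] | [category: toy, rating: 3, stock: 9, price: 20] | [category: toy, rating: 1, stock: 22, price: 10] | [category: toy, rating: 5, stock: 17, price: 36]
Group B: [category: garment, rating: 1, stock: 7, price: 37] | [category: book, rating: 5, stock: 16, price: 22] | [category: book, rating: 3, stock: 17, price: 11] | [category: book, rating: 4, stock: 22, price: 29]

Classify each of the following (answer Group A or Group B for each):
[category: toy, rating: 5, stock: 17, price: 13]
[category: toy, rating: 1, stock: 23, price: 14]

Group A, Group A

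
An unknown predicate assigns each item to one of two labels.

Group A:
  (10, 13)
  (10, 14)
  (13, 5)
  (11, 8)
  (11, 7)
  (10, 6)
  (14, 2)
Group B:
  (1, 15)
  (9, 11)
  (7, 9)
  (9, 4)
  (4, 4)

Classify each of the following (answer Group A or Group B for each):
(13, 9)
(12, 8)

Group A, Group A

The common property of the 'Group A' items is: first ≥ 10. No 'Group B' item has it.
(13, 9): Group A (first 13). (12, 8): Group A (first 12).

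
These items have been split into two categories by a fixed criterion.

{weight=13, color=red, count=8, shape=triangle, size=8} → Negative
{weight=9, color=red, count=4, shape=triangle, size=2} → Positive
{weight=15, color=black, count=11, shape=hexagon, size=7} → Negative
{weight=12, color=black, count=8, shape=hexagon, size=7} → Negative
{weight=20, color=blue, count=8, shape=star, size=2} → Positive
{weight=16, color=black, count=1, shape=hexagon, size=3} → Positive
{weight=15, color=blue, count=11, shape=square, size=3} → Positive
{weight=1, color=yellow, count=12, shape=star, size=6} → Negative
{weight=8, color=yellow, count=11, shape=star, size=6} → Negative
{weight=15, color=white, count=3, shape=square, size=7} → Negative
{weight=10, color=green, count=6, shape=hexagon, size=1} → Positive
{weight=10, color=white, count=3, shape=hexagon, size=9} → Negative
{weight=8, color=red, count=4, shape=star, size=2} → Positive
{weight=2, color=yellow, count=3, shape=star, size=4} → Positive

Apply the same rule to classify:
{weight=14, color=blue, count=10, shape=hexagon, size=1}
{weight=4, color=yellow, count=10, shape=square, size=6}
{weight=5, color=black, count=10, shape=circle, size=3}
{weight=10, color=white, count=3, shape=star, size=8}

Positive, Negative, Positive, Negative

All 'Positive' examples share one property — size ≤ 4 — and every 'Negative' example lacks it.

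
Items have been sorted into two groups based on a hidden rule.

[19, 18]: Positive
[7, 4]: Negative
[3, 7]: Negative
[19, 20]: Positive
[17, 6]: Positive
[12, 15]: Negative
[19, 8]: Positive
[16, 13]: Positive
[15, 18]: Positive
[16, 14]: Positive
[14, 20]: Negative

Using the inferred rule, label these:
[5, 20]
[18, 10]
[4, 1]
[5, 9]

A rule that fits every label: first ≥ 15 — true of each 'Positive' example, false of each 'Negative' one.
[5, 20] → first 5 → Negative.
[18, 10] → first 18 → Positive.
[4, 1] → first 4 → Negative.
[5, 9] → first 5 → Negative.

Negative, Positive, Negative, Negative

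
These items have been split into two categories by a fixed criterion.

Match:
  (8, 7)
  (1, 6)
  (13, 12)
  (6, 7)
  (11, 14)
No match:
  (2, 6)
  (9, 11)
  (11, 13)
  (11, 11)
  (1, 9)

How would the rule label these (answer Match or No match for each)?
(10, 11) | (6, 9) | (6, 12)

The distinguishing property — sum is odd — holds for all the 'Match' cases and none of the 'No match' cases.
(10, 11): 10+11 = 21, matches → Match.
(6, 9): 6+9 = 15, matches → Match.
(6, 12): 6+12 = 18, fails this test → No match.

Match, Match, No match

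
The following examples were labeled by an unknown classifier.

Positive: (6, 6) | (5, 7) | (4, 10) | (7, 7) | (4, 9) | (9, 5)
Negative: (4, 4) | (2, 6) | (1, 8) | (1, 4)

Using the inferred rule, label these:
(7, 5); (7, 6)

Positive, Positive

One predicate separates the groups cleanly: sum ≥ 12.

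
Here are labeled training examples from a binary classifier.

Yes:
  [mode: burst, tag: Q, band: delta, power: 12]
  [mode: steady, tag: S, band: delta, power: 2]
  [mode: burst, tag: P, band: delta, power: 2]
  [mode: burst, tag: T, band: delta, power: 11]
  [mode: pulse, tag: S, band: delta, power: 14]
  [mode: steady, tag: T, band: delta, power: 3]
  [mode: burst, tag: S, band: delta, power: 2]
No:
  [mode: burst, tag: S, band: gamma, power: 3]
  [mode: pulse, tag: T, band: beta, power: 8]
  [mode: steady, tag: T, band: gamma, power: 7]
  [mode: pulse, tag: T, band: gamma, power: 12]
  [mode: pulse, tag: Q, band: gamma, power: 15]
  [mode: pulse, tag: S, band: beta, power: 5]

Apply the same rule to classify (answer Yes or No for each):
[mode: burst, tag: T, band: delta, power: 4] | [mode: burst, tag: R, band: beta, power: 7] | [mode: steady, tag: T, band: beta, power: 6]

Yes, No, No

One predicate separates the groups cleanly: band is delta.
Yes: [mode: burst, tag: T, band: delta, power: 4], since band is delta. No: [mode: burst, tag: R, band: beta, power: 7], since band is beta. No: [mode: steady, tag: T, band: beta, power: 6], since band is beta.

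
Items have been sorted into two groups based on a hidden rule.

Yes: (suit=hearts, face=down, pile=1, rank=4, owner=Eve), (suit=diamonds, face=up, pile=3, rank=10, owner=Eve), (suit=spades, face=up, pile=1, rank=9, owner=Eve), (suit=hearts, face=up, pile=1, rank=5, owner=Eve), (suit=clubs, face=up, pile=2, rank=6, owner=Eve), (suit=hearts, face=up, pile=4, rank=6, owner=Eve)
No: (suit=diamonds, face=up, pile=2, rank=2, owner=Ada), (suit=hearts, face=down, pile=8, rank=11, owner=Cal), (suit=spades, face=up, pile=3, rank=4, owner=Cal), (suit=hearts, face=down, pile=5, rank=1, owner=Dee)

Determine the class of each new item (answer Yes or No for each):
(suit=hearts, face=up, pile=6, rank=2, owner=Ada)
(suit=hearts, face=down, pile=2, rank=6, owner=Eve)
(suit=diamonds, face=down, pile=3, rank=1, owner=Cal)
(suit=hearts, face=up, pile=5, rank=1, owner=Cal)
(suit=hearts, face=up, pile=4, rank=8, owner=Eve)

No, Yes, No, No, Yes

The distinguishing property — owner is Eve — holds for all the 'Yes' cases and none of the 'No' cases.
(suit=hearts, face=up, pile=6, rank=2, owner=Ada): owner is Ada, lacks this property → No.
(suit=hearts, face=down, pile=2, rank=6, owner=Eve): owner is Eve, qualifies → Yes.
(suit=diamonds, face=down, pile=3, rank=1, owner=Cal): owner is Cal, lacks this property → No.
(suit=hearts, face=up, pile=5, rank=1, owner=Cal): owner is Cal, lacks this property → No.
(suit=hearts, face=up, pile=4, rank=8, owner=Eve): owner is Eve, qualifies → Yes.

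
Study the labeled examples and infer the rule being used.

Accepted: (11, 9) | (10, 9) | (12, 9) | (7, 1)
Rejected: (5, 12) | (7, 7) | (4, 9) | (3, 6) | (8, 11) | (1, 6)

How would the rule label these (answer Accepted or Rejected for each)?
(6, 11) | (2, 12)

Rejected, Rejected

Looking at the examples, the only property every 'Accepted' case has and every 'Rejected' case lacks is: first > second.
(6, 11) — 6 < 11, hence Rejected.
(2, 12) — 2 < 12, hence Rejected.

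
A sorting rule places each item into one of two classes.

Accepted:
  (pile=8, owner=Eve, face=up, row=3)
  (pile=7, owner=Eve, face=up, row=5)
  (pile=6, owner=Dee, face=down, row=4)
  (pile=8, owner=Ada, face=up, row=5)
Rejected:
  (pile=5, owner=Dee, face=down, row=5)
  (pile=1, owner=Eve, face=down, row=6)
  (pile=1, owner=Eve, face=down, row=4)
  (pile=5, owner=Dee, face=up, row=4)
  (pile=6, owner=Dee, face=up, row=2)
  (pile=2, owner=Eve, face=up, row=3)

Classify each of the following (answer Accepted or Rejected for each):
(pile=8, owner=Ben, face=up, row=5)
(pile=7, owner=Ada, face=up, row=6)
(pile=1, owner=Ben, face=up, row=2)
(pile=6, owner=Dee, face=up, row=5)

Accepted, Accepted, Rejected, Accepted

All 'Accepted' examples share one property — row ≥ 3 AND pile ≥ 6 — and every 'Rejected' example lacks it.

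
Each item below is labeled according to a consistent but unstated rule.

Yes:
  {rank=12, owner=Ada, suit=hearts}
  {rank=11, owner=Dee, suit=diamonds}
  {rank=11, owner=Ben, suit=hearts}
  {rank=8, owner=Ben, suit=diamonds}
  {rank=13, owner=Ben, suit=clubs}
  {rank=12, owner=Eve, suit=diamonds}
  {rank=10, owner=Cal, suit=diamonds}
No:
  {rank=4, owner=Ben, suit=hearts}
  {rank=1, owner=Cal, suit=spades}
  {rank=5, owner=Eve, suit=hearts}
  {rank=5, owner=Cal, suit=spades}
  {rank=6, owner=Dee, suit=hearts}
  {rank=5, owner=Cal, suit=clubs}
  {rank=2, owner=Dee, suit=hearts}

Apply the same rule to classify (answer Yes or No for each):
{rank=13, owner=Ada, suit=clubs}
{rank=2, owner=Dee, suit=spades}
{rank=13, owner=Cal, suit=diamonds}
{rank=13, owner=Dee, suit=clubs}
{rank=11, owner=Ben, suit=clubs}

Yes, No, Yes, Yes, Yes

One predicate separates the groups cleanly: rank ≥ 8.
{rank=13, owner=Ada, suit=clubs}: Yes (rank = 13). {rank=2, owner=Dee, suit=spades}: No (rank = 2). {rank=13, owner=Cal, suit=diamonds}: Yes (rank = 13). {rank=13, owner=Dee, suit=clubs}: Yes (rank = 13). {rank=11, owner=Ben, suit=clubs}: Yes (rank = 11).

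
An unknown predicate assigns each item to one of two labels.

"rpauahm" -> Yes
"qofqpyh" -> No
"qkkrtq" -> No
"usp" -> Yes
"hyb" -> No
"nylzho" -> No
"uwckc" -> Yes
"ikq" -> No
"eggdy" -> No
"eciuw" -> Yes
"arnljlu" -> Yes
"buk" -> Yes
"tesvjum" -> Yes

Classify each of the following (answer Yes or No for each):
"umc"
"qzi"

Yes, No

The pattern is that an item is 'Yes' exactly when: contains 'u'.
"umc": has 'u', satisfies this → Yes.
"qzi": no 'u', doesn't match → No.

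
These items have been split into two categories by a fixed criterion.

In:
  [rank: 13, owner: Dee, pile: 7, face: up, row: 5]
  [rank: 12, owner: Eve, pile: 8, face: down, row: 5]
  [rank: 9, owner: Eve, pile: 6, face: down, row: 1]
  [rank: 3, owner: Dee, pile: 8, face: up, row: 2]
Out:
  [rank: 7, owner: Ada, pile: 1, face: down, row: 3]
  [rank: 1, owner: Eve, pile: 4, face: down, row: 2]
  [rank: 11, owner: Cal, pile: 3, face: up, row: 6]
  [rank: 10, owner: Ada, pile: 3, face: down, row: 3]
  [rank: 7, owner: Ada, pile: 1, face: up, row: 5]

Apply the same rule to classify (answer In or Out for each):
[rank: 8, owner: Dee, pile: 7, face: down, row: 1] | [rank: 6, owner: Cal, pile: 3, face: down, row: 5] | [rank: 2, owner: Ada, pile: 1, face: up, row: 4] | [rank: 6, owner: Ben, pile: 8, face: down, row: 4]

In, Out, Out, In

All 'In' examples share one property — pile ≥ 6 — and every 'Out' example lacks it.
[rank: 8, owner: Dee, pile: 7, face: down, row: 1]: pile = 7, checks out → In.
[rank: 6, owner: Cal, pile: 3, face: down, row: 5]: pile = 3, fails the rule → Out.
[rank: 2, owner: Ada, pile: 1, face: up, row: 4]: pile = 1, fails the rule → Out.
[rank: 6, owner: Ben, pile: 8, face: down, row: 4]: pile = 8, checks out → In.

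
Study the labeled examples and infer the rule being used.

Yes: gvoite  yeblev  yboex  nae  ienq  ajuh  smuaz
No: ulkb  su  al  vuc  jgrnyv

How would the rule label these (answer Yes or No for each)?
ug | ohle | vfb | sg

The distinguishing property — has ≥ 2 vowels — holds for all the 'Yes' cases and none of the 'No' cases.
ug: 1 vowel, doesn't match → No. ohle: 2 vowels, matches → Yes. vfb: 0 vowels, doesn't match → No. sg: 0 vowels, doesn't match → No.

No, Yes, No, No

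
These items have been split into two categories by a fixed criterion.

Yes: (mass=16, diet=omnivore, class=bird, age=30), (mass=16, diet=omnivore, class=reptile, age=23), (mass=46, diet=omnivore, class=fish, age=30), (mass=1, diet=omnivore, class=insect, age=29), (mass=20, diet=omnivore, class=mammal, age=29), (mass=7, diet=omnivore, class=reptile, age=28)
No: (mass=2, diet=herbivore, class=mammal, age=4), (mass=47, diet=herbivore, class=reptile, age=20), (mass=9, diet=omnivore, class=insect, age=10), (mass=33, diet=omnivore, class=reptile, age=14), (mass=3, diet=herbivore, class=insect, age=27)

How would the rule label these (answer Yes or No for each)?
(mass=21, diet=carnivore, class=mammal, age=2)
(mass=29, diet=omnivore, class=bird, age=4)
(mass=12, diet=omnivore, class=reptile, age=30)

No, No, Yes

'Yes' ⟺ diet is omnivore AND age ≥ 20.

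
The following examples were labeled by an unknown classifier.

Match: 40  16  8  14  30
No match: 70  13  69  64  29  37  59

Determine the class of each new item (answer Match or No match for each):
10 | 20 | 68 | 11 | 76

The pattern is that an item is 'Match' exactly when: even AND at most 40.
10 — 10 is even, 10 ≤ 40, hence Match. 20 — 20 is even, 20 ≤ 40, hence Match. 68 — 68 is even, 68 > 40, hence No match. 11 — 11 is odd, 11 ≤ 40, hence No match. 76 — 76 is even, 76 > 40, hence No match.

Match, Match, No match, No match, No match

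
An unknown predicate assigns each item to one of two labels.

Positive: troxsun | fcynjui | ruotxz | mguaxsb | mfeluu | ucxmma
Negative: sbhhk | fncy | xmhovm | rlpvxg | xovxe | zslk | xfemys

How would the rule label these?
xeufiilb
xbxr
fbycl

Positive, Negative, Negative

Checking candidate rules against both groups, what survives is: contains 'u'.
xeufiilb → has 'u' → Positive.
xbxr → no 'u' → Negative.
fbycl → no 'u' → Negative.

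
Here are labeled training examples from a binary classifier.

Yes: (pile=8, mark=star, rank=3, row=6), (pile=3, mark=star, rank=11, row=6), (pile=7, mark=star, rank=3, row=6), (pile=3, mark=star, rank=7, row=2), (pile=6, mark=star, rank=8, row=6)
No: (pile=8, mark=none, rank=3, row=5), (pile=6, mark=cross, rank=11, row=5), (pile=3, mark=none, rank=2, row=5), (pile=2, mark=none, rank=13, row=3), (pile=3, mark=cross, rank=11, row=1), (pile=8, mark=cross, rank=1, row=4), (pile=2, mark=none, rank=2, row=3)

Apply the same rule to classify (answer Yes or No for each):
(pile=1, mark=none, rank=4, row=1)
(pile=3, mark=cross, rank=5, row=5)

No, No

The common property of the 'Yes' items is: mark is star. No 'No' item has it.
(pile=1, mark=none, rank=4, row=1): mark is none — does not fit, so No. (pile=3, mark=cross, rank=5, row=5): mark is cross — does not fit, so No.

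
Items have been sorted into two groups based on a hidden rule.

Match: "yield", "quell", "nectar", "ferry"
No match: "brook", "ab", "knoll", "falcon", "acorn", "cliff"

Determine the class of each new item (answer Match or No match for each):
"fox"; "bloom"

No match, No match

The rule appears to be: contains 'e'.
"fox": no 'e' — doesn't match, so No match. "bloom": no 'e' — doesn't match, so No match.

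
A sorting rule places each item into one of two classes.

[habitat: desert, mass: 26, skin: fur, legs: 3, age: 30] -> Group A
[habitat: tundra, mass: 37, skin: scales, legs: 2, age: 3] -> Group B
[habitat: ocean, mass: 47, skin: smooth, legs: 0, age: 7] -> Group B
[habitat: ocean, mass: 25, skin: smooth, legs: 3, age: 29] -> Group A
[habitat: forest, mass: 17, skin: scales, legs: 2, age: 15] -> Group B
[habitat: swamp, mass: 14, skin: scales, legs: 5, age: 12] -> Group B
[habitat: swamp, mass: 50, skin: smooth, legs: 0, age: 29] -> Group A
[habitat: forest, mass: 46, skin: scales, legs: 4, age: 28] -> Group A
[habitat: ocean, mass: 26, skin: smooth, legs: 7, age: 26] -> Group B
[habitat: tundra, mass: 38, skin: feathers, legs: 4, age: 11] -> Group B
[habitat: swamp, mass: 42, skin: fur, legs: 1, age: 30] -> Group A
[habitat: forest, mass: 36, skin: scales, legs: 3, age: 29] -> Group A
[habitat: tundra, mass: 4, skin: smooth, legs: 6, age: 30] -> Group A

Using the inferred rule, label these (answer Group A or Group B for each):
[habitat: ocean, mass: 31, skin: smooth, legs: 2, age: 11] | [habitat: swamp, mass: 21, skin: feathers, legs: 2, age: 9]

The pattern is that an item is 'Group A' exactly when: age ≥ 28.

Group B, Group B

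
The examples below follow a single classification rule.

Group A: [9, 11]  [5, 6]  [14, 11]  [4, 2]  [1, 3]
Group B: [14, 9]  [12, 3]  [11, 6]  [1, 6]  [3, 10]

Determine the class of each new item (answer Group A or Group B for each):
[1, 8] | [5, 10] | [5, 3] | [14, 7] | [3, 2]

A rule that fits every label: |first − second| ≤ 3 — true of each 'Group A' example, false of each 'Group B' one.
[1, 8] → |1−8| = 7 → Group B. [5, 10] → |5−10| = 5 → Group B. [5, 3] → |5−3| = 2 → Group A. [14, 7] → |14−7| = 7 → Group B. [3, 2] → |3−2| = 1 → Group A.

Group B, Group B, Group A, Group B, Group A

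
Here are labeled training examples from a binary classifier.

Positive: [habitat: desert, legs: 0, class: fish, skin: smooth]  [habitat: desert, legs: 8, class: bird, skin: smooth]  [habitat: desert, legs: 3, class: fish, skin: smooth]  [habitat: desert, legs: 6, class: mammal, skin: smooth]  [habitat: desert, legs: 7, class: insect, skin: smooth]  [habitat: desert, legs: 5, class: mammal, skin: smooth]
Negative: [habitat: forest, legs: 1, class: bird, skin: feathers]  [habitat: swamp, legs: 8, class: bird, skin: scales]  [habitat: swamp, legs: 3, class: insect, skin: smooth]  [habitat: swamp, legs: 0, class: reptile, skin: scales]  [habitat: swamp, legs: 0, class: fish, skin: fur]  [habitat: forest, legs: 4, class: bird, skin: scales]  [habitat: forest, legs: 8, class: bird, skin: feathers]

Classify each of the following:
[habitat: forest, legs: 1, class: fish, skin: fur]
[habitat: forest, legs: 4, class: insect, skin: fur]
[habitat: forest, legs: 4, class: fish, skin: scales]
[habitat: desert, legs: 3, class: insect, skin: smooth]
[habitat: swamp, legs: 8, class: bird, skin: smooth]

Negative, Negative, Negative, Positive, Negative

Every 'Positive' example satisfies: habitat is desert. None of the 'Negative' examples do.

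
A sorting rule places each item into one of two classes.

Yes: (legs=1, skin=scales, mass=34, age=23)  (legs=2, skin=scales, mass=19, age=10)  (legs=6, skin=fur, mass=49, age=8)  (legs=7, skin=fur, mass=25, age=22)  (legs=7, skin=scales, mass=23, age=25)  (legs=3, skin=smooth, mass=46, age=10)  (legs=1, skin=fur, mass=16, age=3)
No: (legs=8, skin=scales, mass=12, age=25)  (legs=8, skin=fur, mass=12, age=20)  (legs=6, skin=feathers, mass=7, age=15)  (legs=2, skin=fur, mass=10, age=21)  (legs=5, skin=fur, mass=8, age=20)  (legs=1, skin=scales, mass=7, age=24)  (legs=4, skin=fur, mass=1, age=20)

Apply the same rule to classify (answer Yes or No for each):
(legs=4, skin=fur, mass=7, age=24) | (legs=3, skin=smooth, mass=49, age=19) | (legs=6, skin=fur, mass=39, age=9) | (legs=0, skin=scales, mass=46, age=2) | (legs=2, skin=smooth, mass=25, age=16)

No, Yes, Yes, Yes, Yes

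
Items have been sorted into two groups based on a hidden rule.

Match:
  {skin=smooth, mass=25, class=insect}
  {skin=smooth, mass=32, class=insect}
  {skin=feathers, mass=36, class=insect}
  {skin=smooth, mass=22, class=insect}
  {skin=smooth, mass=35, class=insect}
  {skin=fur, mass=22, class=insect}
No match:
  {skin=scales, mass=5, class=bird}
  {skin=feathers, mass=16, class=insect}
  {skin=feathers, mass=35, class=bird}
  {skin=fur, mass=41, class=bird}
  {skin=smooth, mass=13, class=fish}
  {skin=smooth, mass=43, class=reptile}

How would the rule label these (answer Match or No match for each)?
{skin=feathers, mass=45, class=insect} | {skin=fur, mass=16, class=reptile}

Match, No match

The simplest hypothesis consistent with all the labels is: class is insect AND mass ≥ 22.
{skin=feathers, mass=45, class=insect} → class is insect, mass = 45 → Match. {skin=fur, mass=16, class=reptile} → class is reptile, mass = 16 → No match.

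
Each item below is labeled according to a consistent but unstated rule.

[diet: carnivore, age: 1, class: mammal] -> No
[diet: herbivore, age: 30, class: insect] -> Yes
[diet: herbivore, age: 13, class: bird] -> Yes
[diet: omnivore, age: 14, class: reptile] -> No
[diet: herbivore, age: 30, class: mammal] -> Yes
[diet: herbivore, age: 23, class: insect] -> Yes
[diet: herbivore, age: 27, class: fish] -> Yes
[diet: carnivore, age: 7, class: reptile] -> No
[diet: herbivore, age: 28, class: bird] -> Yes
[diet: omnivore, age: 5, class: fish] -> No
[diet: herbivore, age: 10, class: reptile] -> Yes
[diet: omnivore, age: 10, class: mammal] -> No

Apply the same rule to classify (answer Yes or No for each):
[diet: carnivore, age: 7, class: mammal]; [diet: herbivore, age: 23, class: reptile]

No, Yes

Rule: diet is herbivore. This holds for each 'Yes' example and fails for each 'No' one.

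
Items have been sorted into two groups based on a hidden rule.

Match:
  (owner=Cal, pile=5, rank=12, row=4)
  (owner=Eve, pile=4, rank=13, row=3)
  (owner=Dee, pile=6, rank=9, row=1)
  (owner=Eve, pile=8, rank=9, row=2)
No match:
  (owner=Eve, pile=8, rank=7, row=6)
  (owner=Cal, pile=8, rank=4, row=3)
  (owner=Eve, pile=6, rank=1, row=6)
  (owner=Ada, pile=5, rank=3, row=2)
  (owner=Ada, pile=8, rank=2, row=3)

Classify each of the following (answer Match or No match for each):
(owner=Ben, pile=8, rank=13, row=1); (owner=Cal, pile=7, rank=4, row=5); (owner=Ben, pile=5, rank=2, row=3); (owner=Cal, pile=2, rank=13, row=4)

One predicate separates the groups cleanly: rank ≥ 9.
(owner=Ben, pile=8, rank=13, row=1) — rank = 13, hence Match. (owner=Cal, pile=7, rank=4, row=5) — rank = 4, hence No match. (owner=Ben, pile=5, rank=2, row=3) — rank = 2, hence No match. (owner=Cal, pile=2, rank=13, row=4) — rank = 13, hence Match.

Match, No match, No match, Match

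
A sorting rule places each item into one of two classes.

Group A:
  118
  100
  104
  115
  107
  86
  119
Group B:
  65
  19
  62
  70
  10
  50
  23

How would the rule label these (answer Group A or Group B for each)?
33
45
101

Rule: at least 86. This holds for each 'Group A' example and fails for each 'Group B' one.
33 — 33 < 86, hence Group B.
45 — 45 < 86, hence Group B.
101 — 101 ≥ 86, hence Group A.

Group B, Group B, Group A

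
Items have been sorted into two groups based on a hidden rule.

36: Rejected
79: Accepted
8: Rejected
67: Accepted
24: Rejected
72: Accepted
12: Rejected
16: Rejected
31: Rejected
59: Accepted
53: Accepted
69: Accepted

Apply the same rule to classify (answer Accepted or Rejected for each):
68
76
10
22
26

Accepted, Accepted, Rejected, Rejected, Rejected

The pattern is that an item is 'Accepted' exactly when: at least 53.
68 → 68 ≥ 53 → Accepted. 76 → 76 ≥ 53 → Accepted. 10 → 10 < 53 → Rejected. 22 → 22 < 53 → Rejected. 26 → 26 < 53 → Rejected.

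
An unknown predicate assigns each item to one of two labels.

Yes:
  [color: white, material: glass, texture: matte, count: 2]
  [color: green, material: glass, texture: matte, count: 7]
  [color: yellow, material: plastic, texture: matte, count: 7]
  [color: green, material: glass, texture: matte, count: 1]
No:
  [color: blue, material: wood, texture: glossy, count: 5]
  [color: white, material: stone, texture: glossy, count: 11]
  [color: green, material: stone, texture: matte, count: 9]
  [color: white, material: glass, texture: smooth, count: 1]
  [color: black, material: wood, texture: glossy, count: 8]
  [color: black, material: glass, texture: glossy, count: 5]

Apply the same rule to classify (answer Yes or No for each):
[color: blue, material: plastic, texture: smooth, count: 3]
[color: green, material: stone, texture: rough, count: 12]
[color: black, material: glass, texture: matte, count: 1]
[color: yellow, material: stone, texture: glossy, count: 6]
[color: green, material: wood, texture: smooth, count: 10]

No, No, Yes, No, No

The distinguishing property — texture is matte AND count ≤ 7 — holds for all the 'Yes' cases and none of the 'No' cases.
[color: blue, material: plastic, texture: smooth, count: 3]: texture is smooth, count = 3, doesn't match → No. [color: green, material: stone, texture: rough, count: 12]: texture is rough, count = 12, doesn't match → No. [color: black, material: glass, texture: matte, count: 1]: texture is matte, count = 1, fits → Yes. [color: yellow, material: stone, texture: glossy, count: 6]: texture is glossy, count = 6, doesn't match → No. [color: green, material: wood, texture: smooth, count: 10]: texture is smooth, count = 10, doesn't match → No.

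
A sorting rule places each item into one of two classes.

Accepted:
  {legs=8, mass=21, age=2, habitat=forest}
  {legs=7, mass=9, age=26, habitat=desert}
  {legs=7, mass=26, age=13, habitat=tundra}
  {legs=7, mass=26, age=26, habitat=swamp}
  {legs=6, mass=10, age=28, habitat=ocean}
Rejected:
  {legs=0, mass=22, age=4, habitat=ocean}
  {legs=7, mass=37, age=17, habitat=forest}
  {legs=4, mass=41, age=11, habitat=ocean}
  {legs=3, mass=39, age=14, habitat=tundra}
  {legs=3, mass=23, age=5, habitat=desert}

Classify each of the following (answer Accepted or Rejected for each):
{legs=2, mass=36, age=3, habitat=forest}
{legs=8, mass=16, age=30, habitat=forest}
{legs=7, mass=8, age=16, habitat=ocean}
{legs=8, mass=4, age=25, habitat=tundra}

Rejected, Accepted, Accepted, Accepted

The pattern is that an item is 'Accepted' exactly when: legs ≥ 4 AND mass ≤ 26.
{legs=2, mass=36, age=3, habitat=forest} → legs = 2, mass = 36 → Rejected. {legs=8, mass=16, age=30, habitat=forest} → legs = 8, mass = 16 → Accepted. {legs=7, mass=8, age=16, habitat=ocean} → legs = 7, mass = 8 → Accepted. {legs=8, mass=4, age=25, habitat=tundra} → legs = 8, mass = 4 → Accepted.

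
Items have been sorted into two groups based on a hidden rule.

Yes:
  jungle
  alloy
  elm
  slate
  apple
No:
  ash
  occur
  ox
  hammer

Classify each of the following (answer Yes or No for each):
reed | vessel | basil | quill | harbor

No, Yes, Yes, Yes, No

The simplest hypothesis consistent with all the labels is: contains 'l'.
reed: no 'l' — does not satisfy this, so No. vessel: has 'l' — fits, so Yes. basil: has 'l' — fits, so Yes. quill: has 'l' — fits, so Yes. harbor: no 'l' — does not satisfy this, so No.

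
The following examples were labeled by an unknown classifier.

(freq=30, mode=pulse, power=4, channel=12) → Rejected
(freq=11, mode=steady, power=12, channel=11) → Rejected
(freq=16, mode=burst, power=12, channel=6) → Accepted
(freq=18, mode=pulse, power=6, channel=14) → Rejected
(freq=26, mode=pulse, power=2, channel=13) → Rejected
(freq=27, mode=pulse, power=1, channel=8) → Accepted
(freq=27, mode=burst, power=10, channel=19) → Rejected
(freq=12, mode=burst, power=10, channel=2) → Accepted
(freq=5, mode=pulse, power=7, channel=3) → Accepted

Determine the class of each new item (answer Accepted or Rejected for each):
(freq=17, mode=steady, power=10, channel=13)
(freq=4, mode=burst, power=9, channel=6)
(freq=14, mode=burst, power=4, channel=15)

The classifier is using: channel ≤ 8.
(freq=17, mode=steady, power=10, channel=13): Rejected (channel = 13).
(freq=4, mode=burst, power=9, channel=6): Accepted (channel = 6).
(freq=14, mode=burst, power=4, channel=15): Rejected (channel = 15).

Rejected, Accepted, Rejected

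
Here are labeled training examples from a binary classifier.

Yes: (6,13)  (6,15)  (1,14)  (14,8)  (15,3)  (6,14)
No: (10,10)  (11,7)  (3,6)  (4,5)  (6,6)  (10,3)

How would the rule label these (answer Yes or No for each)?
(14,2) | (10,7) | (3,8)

One predicate separates the groups cleanly: max ≥ 13.
(14,2): max 14, meets the rule → Yes. (10,7): max 10, lacks this property → No. (3,8): max 8, lacks this property → No.

Yes, No, No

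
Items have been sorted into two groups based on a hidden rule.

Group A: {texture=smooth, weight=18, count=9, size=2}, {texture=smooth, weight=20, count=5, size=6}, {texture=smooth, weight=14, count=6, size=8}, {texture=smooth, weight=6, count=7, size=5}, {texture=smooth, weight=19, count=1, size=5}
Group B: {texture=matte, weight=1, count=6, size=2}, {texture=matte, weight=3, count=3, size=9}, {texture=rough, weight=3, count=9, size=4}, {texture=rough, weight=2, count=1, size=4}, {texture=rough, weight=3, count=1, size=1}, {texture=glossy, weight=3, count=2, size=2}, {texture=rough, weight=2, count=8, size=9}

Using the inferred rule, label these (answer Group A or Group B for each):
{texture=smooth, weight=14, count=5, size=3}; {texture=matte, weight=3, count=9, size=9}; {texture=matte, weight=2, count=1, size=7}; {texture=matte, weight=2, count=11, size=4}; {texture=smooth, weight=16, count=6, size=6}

Group A, Group B, Group B, Group B, Group A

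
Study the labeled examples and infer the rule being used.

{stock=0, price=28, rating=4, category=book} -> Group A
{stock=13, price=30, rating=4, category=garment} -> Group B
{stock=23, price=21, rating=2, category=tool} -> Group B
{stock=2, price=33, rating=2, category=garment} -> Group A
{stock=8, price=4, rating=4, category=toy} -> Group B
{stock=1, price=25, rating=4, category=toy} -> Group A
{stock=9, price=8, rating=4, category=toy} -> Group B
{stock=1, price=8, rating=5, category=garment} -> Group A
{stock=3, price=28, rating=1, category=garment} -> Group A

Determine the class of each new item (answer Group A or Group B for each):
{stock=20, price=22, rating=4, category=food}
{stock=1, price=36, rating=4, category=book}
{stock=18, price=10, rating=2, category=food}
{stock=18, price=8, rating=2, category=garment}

Rule: stock ≤ 3. This holds for each 'Group A' example and fails for each 'Group B' one.
{stock=20, price=22, rating=4, category=food}: Group B (stock = 20).
{stock=1, price=36, rating=4, category=book}: Group A (stock = 1).
{stock=18, price=10, rating=2, category=food}: Group B (stock = 18).
{stock=18, price=8, rating=2, category=garment}: Group B (stock = 18).

Group B, Group A, Group B, Group B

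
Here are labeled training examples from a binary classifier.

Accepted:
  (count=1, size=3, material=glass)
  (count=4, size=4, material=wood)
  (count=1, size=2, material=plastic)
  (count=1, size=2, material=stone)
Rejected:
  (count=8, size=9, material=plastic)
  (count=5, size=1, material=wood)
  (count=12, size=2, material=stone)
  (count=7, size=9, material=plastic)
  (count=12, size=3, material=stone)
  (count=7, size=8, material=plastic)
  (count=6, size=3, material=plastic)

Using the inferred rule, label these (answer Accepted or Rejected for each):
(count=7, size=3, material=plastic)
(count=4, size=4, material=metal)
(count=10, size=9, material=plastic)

The classifier is using: count ≤ 4.
Rejected: (count=7, size=3, material=plastic), since count = 7. Accepted: (count=4, size=4, material=metal), since count = 4. Rejected: (count=10, size=9, material=plastic), since count = 10.

Rejected, Accepted, Rejected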